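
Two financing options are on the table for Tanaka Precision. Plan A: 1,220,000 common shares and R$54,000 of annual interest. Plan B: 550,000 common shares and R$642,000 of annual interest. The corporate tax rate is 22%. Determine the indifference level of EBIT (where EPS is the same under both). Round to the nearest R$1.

R$1,124,687

Set EPS_A = EPS_B: (EBIT − R$54,000)(1 − 0.22) ÷ 1,220,000 = (EBIT − R$642,000)(1 − 0.22) ÷ 550,000.
Cancelling (1 − t) and cross-multiplying: 550,000·(EBIT − 54,000) = 1,220,000·(EBIT − 642,000).
Solving, EBIT = (642,000·1,220,000 − 54,000·550,000) / (1,220,000 − 550,000) = 753,540,000,000 / 670,000 = 1,124,686.57.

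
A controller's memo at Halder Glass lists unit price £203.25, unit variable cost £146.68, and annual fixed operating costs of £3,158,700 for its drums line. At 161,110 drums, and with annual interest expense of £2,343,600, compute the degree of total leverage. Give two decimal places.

2.52

Contribution at this volume is 161,110 × £56.57 = £9,113,992.70.
Subtracting fixed costs: EBIT = £9,113,992.70 − £3,158,700 = £5,955,292.70. Interest = £2,343,600.00.
DOL = £9,113,992.70 ÷ £5,955,292.70 = 1.5304; DFL = £5,955,292.70 ÷ £3,611,692.70 = 1.6489.
Combined leverage = 1.5304 × 1.6489 = 2.5235.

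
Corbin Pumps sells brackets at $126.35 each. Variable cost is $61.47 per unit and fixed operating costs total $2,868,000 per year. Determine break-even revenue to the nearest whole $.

Contribution margin per unit = $126.35 − $61.47 = $64.88, a CM ratio of $64.88 ÷ $126.35 = 0.5135.
Break-even revenue = fixed costs × price ÷ CM = $2,868,000 × $126.35 ÷ $64.88 = $5,585,262.

$5,585,262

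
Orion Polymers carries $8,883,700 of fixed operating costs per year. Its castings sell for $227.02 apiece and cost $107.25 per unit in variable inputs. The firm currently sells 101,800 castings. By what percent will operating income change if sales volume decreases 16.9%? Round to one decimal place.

Total contribution margin = 101,800 × $119.77 = $12,192,586.00.
Operating income = contribution − fixed costs = $12,192,586.00 − $8,883,700 = $3,308,886.00.
Degree of operating leverage = $12,192,586.00 / $3,308,886.00 = 3.6848.
Operating income changes by 3.6848 × -16.9% = -62.3%.

-62.3%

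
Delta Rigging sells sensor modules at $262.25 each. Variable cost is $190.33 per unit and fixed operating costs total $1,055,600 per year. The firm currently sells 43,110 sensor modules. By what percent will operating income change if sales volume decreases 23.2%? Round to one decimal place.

-35.2%

Total contribution margin = 43,110 × $71.92 = $3,100,471.20.
EBIT = $3,100,471.20 − $1,055,600 = $2,044,871.20.
DOL = contribution ÷ EBIT = $3,100,471.20 ÷ $2,044,871.20 = 1.5162.
Operating income changes by 1.5162 × -23.2% = -35.2%.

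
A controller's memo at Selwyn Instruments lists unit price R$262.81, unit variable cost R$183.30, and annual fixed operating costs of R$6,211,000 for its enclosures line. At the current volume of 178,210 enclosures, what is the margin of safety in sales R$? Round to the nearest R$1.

Contribution margin per unit = R$262.81 − R$183.30 = R$79.51. Break-even units = R$6,211,000 ÷ R$79.51 = 78,115.96; break-even revenue = 78,115.96 × R$262.81 = R$20,529,655.52.
Current sales = 178,210 × R$262.81 = R$46,835,370.10.
Margin of safety = R$46,835,370.10 − R$20,529,655.52 = R$26,305,715.

R$26,305,715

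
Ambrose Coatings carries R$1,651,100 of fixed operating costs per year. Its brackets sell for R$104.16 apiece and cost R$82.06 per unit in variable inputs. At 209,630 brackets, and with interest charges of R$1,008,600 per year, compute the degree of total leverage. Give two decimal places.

2.35

At 209,630 units, contribution = 209,630 × R$22.10 = R$4,632,823.00.
Operating income = contribution − fixed costs = R$4,632,823.00 − R$1,651,100 = R$2,981,723.00. Interest = R$1,008,600.00.
DOL = R$4,632,823.00 ÷ R$2,981,723.00 = 1.5537; DFL = R$2,981,723.00 ÷ R$1,973,123.00 = 1.5112.
DCL = DOL × DFL = 1.5537 × 1.5112 = 2.3480.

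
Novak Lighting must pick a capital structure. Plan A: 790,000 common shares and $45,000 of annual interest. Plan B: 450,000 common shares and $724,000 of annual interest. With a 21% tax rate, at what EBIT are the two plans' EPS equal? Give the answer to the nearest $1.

Set EPS_A = EPS_B: (EBIT − $45,000)(1 − 0.21) ÷ 790,000 = (EBIT − $724,000)(1 − 0.21) ÷ 450,000.
The (1 − t) factor cancels: (EBIT − 45,000) × 450,000 = (EBIT − 724,000) × 790,000.
Solving, EBIT = (724,000·790,000 − 45,000·450,000) / (790,000 − 450,000) = 551,710,000,000 / 340,000 = 1,622,676.47.

$1,622,676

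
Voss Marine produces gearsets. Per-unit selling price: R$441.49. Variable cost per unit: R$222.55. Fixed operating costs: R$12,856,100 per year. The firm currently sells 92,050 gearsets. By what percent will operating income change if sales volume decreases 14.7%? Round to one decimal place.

-40.6%

Total contribution margin = 92,050 × R$218.94 = R$20,153,427.00.
EBIT = R$20,153,427.00 − R$12,856,100 = R$7,297,327.00.
So DOL = total CM / EBIT = R$20,153,427.00 / R$7,297,327.00 = 2.7618.
%ΔEBIT = DOL × %ΔSales = 2.7618 × -14.7% = -40.6%.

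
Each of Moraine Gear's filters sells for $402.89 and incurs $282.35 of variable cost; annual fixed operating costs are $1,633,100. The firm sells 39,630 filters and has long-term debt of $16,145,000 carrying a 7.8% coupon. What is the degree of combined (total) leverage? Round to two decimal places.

2.53

Contribution at this volume is 39,630 × $120.54 = $4,777,000.20.
EBIT = $4,777,000.20 − $1,633,100 = $3,143,900.20. Interest = $1,259,310.00, so EBIT − I = $1,884,590.20.
DCL = contribution ÷ (EBIT − I) = $4,777,000.20 ÷ $1,884,590.20 = 2.5348.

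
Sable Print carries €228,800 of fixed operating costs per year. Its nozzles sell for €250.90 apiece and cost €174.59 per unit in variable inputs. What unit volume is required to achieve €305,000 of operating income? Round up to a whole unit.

6,996 nozzles

Unit CM = price − variable cost = €250.90 − €174.59 = €76.31.
Units = (FC + target) / CM = (€228,800 + €305,000) / €76.31 = 6,995.15, so 6,996 nozzles.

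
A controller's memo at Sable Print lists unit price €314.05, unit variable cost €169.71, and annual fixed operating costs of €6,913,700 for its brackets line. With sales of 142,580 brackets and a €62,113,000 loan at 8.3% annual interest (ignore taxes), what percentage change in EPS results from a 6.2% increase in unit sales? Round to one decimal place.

At 142,580 units, contribution = 142,580 × €144.34 = €20,579,997.20.
Subtracting fixed costs: EBIT = €20,579,997.20 − €6,913,700 = €13,666,297.20.
After interest of €5,155,379.00, pre-tax earnings = €8,510,918.20.
Degree of combined leverage = contribution ÷ (EBIT − I) = €20,579,997.20 ÷ €8,510,918.20 = 2.4181.
%ΔEPS = DCL × %ΔSales = 2.4181 × +6.2% = +15.0%.

+15.0%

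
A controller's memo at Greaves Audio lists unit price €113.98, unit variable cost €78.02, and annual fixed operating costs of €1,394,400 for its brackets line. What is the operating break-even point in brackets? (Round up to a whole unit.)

38,777 brackets

Unit CM = price − variable cost = €113.98 − €78.02 = €35.96.
Units to break even: €1,394,400 ÷ €35.96 = 38,776.42, rounded up to 38,777.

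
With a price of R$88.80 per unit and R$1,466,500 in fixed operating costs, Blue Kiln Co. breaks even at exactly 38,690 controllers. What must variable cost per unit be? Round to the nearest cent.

R$50.90

At break-even, FC = Q × (P − VC), so P − VC = R$1,466,500 ÷ 38,690 = R$37.9039.
Hence VC = price − CM = R$88.80 − R$37.9039 = R$50.90.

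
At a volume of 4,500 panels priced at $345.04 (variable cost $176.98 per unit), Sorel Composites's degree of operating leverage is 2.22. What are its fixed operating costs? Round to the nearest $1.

$415,608

Contribution at this volume is 4,500 × $168.06 = $756,270.00.
Since DOL = CM ÷ EBIT, EBIT = $756,270.00 ÷ 2.22 = $340,662.16.
Fixed costs = CM − EBIT = $756,270.00 − $340,662.16 = $415,608.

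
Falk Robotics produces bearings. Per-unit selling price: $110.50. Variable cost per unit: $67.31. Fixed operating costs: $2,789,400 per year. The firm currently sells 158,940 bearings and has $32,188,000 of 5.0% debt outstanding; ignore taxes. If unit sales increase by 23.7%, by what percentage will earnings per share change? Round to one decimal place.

Contribution at this volume is 158,940 × $43.19 = $6,864,618.60.
Subtracting fixed costs: EBIT = $6,864,618.60 − $2,789,400 = $4,075,218.60.
After interest of $1,609,400.00, pre-tax earnings = $2,465,818.60.
Degree of combined leverage = contribution ÷ (EBIT − I) = $6,864,618.60 ÷ $2,465,818.60 = 2.7839.
EPS therefore changes by 2.7839 × (+23.7%) = +66.0%.

+66.0%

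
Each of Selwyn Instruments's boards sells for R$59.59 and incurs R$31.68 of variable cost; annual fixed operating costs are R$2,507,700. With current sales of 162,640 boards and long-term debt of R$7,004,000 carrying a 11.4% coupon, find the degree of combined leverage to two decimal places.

3.68

Contribution at this volume is 162,640 × R$27.91 = R$4,539,282.40.
Operating income = contribution − fixed costs = R$4,539,282.40 − R$2,507,700 = R$2,031,582.40. Interest = R$798,456.00.
DOL = R$4,539,282.40 ÷ R$2,031,582.40 = 2.2344; DFL = R$2,031,582.40 ÷ R$1,233,126.40 = 1.6475.
Combined leverage = 2.2344 × 1.6475 = 3.6812.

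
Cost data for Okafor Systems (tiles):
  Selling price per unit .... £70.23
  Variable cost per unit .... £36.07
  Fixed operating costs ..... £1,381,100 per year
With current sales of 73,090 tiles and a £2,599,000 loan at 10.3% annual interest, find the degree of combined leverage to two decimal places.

2.94

Total contribution margin = 73,090 × £34.16 = £2,496,754.40.
Subtracting fixed costs: EBIT = £2,496,754.40 − £1,381,100 = £1,115,654.40. Interest = £267,697.00, so EBIT − I = £847,957.40.
Degree of total leverage = total CM / (EBIT − interest) = £2,496,754.40 / £847,957.40 = 2.9444.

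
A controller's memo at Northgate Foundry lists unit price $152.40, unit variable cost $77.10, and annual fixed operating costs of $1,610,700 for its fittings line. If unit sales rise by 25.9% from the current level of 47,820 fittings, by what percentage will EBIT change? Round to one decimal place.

+46.9%

Total contribution margin = 47,820 × $75.30 = $3,600,846.00.
Subtracting fixed costs: EBIT = $3,600,846.00 − $1,610,700 = $1,990,146.00.
DOL = contribution ÷ EBIT = $3,600,846.00 ÷ $1,990,146.00 = 1.8093.
So EBIT moves 1.8093 × (+25.9%) = +46.9%.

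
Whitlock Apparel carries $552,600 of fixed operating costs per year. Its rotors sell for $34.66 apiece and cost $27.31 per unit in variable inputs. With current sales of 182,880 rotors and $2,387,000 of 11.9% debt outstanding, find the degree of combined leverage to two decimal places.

Total contribution margin = 182,880 × $7.35 = $1,344,168.00.
EBIT = $1,344,168.00 − $552,600 = $791,568.00. Interest = $284,053.00.
DOL = $1,344,168.00 ÷ $791,568.00 = 1.6981; DFL = $791,568.00 ÷ $507,515.00 = 1.5597.
DCL = DOL × DFL = 1.6981 × 1.5597 = 2.6485.

2.65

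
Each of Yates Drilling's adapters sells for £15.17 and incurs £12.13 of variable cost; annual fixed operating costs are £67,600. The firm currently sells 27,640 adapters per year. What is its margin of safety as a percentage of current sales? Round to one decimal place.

Each unit contributes £15.17 − £12.13 = £3.04. Break-even units = £67,600 ÷ £3.04 = 22,236.84; break-even revenue = 22,236.84 × £15.17 = £337,332.89.
Actual sales revenue = 27,640 × £15.17 = £419,298.80.
Margin of safety = (£419,298.80 − £337,332.89) ÷ £419,298.80 = 19.5%.

19.5%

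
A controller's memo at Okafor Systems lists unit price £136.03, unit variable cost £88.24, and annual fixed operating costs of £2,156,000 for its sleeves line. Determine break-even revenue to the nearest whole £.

£6,136,863

Contribution margin per unit = £136.03 − £88.24 = £47.79, a CM ratio of £47.79 ÷ £136.03 = 0.3513.
Break-even revenue = fixed costs × price ÷ CM = £2,156,000 × £136.03 ÷ £47.79 = £6,136,863.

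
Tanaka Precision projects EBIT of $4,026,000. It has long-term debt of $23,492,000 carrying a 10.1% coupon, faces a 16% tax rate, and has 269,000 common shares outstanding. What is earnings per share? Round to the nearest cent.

Pre-tax income = $4,026,000 − $2,372,692.00 = $1,653,308.00.
Net income = $1,653,308.00 × (1 − 0.16) = $1,388,778.72.
Per share: $1,388,778.72 / 269,000 shares = $5.16.

$5.16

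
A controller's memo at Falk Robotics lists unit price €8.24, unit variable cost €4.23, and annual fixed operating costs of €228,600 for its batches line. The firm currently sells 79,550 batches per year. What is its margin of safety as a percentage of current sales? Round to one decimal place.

Unit CM = price − variable cost = €8.24 − €4.23 = €4.01. Break-even units = €228,600 ÷ €4.01 = 57,007.48; break-even revenue = 57,007.48 × €8.24 = €469,741.65.
Actual sales revenue = 79,550 × €8.24 = €655,492.00.
Margin of safety = (€655,492.00 − €469,741.65) ÷ €655,492.00 = 28.3%.

28.3%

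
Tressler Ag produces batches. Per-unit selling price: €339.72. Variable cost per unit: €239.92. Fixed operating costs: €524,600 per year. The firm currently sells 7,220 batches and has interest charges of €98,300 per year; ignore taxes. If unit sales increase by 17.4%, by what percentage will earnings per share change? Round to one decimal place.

+128.4%

At 7,220 units, contribution = 7,220 × €99.80 = €720,556.00.
Subtracting fixed costs: EBIT = €720,556.00 − €524,600 = €195,956.00.
Interest = €98,300.00, so EBIT − I = €97,656.00.
Degree of combined leverage = contribution ÷ (EBIT − I) = €720,556.00 ÷ €97,656.00 = 7.3785.
%ΔEPS = DCL × %ΔSales = 7.3785 × +17.4% = +128.4%.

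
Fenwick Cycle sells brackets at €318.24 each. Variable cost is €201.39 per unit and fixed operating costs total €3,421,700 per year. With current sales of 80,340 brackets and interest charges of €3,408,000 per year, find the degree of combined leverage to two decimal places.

Total contribution margin = 80,340 × €116.85 = €9,387,729.00.
Subtracting fixed costs: EBIT = €9,387,729.00 − €3,421,700 = €5,966,029.00. Interest = €3,408,000.00, so EBIT − I = €2,558,029.00.
DCL = contribution ÷ (EBIT − I) = €9,387,729.00 ÷ €2,558,029.00 = 3.6699.

3.67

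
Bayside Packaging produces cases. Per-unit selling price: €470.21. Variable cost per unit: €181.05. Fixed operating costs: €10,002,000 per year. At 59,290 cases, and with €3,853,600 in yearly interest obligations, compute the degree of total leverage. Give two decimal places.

At 59,290 units, contribution = 59,290 × €289.16 = €17,144,296.40.
EBIT = €17,144,296.40 − €10,002,000 = €7,142,296.40. Interest = €3,853,600.00, so EBIT − I = €3,288,696.40.
Degree of total leverage = total CM / (EBIT − interest) = €17,144,296.40 / €3,288,696.40 = 5.2131.

5.21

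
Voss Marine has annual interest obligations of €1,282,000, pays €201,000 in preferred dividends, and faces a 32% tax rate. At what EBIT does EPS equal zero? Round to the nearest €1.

Grossing the preferred dividend up to pre-tax terms: €201,000 / (1 − 0.32) = €295,588.24.
Financial break-even EBIT = interest + D_p ÷ (1 − t) = €1,282,000 + €295,588.24 = €1,577,588.24.

€1,577,588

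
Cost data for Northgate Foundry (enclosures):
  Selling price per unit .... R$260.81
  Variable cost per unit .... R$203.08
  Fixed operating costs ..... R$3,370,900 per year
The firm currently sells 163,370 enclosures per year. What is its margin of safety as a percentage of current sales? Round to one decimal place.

Each unit contributes R$260.81 − R$203.08 = R$57.73. Break-even units = R$3,370,900 ÷ R$57.73 = 58,390.78; break-even revenue = 58,390.78 × R$260.81 = R$15,228,900.55.
Actual sales revenue = 163,370 × R$260.81 = R$42,608,529.70.
Margin of safety = (R$42,608,529.70 − R$15,228,900.55) ÷ R$42,608,529.70 = 64.3%.

64.3%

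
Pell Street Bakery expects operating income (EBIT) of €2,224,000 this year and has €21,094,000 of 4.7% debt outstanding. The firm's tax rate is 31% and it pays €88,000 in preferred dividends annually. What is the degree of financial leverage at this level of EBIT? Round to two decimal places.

2.01

Annual interest charges come to €991,418.00.
Preferred dividends grossed up pre-tax: €88,000 / (1 − 0.31) = €127,536.23.
DFL = EBIT ÷ [EBIT − I − D_p/(1−t)] = €2,224,000 ÷ [€2,224,000 − €991,418.00 − €127,536.23] = €2,224,000 ÷ €1,105,045.77 = 2.0126.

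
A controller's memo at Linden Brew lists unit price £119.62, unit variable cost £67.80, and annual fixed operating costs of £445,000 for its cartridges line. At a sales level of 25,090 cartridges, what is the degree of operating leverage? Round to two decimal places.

Total contribution margin = 25,090 × £51.82 = £1,300,163.80.
Subtracting fixed costs: EBIT = £1,300,163.80 − £445,000 = £855,163.80.
Degree of operating leverage = £1,300,163.80 / £855,163.80 = 1.5204.

1.52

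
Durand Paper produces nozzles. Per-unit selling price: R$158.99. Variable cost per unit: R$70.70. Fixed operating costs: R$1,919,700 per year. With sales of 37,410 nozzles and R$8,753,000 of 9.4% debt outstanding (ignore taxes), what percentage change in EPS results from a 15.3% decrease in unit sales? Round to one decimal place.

-90.2%

Contribution at this volume is 37,410 × R$88.29 = R$3,302,928.90.
Operating income = contribution − fixed costs = R$3,302,928.90 − R$1,919,700 = R$1,383,228.90.
Interest = R$822,782.00, so EBIT − I = R$560,446.90.
DCL = total CM / (EBIT − I) = R$3,302,928.90 / R$560,446.90 = 5.8934.
%ΔEPS = DCL × %ΔSales = 5.8934 × -15.3% = -90.2%.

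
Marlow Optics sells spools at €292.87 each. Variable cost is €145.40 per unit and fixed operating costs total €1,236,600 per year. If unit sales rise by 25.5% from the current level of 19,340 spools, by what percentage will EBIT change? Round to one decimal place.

+45.0%

Total contribution margin = 19,340 × €147.47 = €2,852,069.80.
EBIT = €2,852,069.80 − €1,236,600 = €1,615,469.80.
Degree of operating leverage = €2,852,069.80 / €1,615,469.80 = 1.7655.
%ΔEBIT = DOL × %ΔSales = 1.7655 × +25.5% = +45.0%.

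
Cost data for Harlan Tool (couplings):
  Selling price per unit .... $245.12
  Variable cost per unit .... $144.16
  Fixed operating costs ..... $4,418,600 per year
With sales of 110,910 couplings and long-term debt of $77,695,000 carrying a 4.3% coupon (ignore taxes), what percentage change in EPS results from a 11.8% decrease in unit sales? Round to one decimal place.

Contribution at this volume is 110,910 × $100.96 = $11,197,473.60.
EBIT = $11,197,473.60 − $4,418,600 = $6,778,873.60.
After interest of $3,340,885.00, pre-tax earnings = $3,437,988.60.
DCL = total CM / (EBIT − I) = $11,197,473.60 / $3,437,988.60 = 3.2570.
%ΔEPS = DCL × %ΔSales = 3.2570 × -11.8% = -38.4%.

-38.4%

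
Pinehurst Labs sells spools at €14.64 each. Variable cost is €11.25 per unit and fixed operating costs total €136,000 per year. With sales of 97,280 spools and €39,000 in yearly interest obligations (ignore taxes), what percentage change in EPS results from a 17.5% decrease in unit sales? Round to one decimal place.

Total contribution margin = 97,280 × €3.39 = €329,779.20.
Subtracting fixed costs: EBIT = €329,779.20 − €136,000 = €193,779.20.
Interest = €39,000.00, so EBIT − I = €154,779.20.
DCL = total CM / (EBIT − I) = €329,779.20 / €154,779.20 = 2.1306.
%ΔEPS = DCL × %ΔSales = 2.1306 × -17.5% = -37.3%.

-37.3%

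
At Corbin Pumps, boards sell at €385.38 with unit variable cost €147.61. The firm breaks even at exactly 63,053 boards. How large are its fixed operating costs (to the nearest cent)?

Each unit contributes €385.38 − €147.61 = €237.77.
Since BE = FC / CM, FC = 63,053 × €237.77 = €14,992,111.81.

€14,992,111.81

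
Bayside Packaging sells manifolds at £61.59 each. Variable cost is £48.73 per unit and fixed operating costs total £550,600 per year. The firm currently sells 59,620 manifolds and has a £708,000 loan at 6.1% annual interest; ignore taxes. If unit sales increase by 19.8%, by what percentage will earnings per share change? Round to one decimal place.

+87.8%

At 59,620 units, contribution = 59,620 × £12.86 = £766,713.20.
Operating income = contribution − fixed costs = £766,713.20 − £550,600 = £216,113.20.
After interest of £43,188.00, pre-tax earnings = £172,925.20.
DCL = total CM / (EBIT − I) = £766,713.20 / £172,925.20 = 4.4338.
EPS therefore changes by 4.4338 × (+19.8%) = +87.8%.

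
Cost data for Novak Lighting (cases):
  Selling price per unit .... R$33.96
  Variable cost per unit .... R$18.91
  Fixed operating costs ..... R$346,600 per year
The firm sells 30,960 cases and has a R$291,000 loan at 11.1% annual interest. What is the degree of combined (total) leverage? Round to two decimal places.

Total contribution margin = 30,960 × R$15.05 = R$465,948.00.
EBIT = R$465,948.00 − R$346,600 = R$119,348.00. Interest = R$32,301.00, so EBIT − I = R$87,047.00.
DCL = contribution ÷ (EBIT − I) = R$465,948.00 ÷ R$87,047.00 = 5.3528.

5.35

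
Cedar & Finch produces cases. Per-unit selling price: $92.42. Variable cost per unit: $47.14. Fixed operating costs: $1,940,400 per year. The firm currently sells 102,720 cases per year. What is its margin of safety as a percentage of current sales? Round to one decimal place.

58.3%

Each unit contributes $92.42 − $47.14 = $45.28. Break-even units = $1,940,400 ÷ $45.28 = 42,853.36; break-even revenue = 42,853.36 × $92.42 = $3,960,507.24.
Actual sales revenue = 102,720 × $92.42 = $9,493,382.40.
Margin of safety = ($9,493,382.40 − $3,960,507.24) ÷ $9,493,382.40 = 58.3%.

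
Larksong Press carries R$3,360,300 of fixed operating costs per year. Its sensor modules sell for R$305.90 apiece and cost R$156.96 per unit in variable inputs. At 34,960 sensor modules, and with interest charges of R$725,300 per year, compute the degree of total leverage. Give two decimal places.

Total contribution margin = 34,960 × R$148.94 = R$5,206,942.40.
EBIT = R$5,206,942.40 − R$3,360,300 = R$1,846,642.40. Interest = R$725,300.00.
DOL = R$5,206,942.40 ÷ R$1,846,642.40 = 2.8197; DFL = R$1,846,642.40 ÷ R$1,121,342.40 = 1.6468.
Combined leverage = 2.8197 × 1.6468 = 4.6435.

4.64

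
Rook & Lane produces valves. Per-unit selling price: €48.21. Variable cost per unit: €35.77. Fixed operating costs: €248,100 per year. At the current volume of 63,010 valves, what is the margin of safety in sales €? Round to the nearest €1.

Unit CM = price − variable cost = €48.21 − €35.77 = €12.44. Break-even units = €248,100 ÷ €12.44 = 19,943.73; break-even revenue = 19,943.73 × €48.21 = €961,487.22.
Current sales = 63,010 × €48.21 = €3,037,712.10.
Margin of safety = €3,037,712.10 − €961,487.22 = €2,076,225.

€2,076,225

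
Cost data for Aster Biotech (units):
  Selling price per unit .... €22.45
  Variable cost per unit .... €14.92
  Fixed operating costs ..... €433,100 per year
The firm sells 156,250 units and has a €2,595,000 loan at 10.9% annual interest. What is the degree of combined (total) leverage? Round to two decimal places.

2.55

Total contribution margin = 156,250 × €7.53 = €1,176,562.50.
EBIT = €1,176,562.50 − €433,100 = €743,462.50. Interest = €282,855.00.
DOL = €1,176,562.50 ÷ €743,462.50 = 1.5825; DFL = €743,462.50 ÷ €460,607.50 = 1.6141.
DCL = DOL × DFL = 1.5825 × 1.6141 = 2.5543.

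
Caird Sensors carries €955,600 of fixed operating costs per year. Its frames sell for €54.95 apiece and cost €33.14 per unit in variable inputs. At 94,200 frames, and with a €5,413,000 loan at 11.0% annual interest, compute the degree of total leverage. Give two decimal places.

4.08

Contribution at this volume is 94,200 × €21.81 = €2,054,502.00.
Operating income = contribution − fixed costs = €2,054,502.00 − €955,600 = €1,098,902.00. Interest = €595,430.00, so EBIT − I = €503,472.00.
DCL = contribution ÷ (EBIT − I) = €2,054,502.00 ÷ €503,472.00 = 4.0807.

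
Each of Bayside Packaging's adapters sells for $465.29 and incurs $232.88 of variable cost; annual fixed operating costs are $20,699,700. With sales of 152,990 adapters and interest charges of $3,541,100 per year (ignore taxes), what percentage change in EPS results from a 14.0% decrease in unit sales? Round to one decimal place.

-44.0%

Total contribution margin = 152,990 × $232.41 = $35,556,405.90.
Subtracting fixed costs: EBIT = $35,556,405.90 − $20,699,700 = $14,856,705.90.
After interest of $3,541,100.00, pre-tax earnings = $11,315,605.90.
Degree of combined leverage = contribution ÷ (EBIT − I) = $35,556,405.90 ÷ $11,315,605.90 = 3.1422.
%ΔEPS = DCL × %ΔSales = 3.1422 × -14.0% = -44.0%.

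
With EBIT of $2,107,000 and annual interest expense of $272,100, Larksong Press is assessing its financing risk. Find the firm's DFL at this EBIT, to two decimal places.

1.15

Annual interest charges come to $272,100.00.
DFL = EBIT ÷ (EBIT − I) = $2,107,000 ÷ ($2,107,000 − $272,100.00) = $2,107,000 ÷ $1,834,900.00 = 1.1483.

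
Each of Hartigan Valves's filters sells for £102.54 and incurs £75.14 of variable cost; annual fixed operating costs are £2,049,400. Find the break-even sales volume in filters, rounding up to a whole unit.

Contribution margin per unit = £102.54 − £75.14 = £27.40.
Units to break even: £2,049,400 ÷ £27.40 = 74,795.62, rounded up to 74,796.

74,796 filters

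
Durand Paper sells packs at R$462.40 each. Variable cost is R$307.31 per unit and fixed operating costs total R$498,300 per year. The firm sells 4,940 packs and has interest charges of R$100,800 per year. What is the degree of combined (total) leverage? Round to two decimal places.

Contribution at this volume is 4,940 × R$155.09 = R$766,144.60.
Subtracting fixed costs: EBIT = R$766,144.60 − R$498,300 = R$267,844.60. Interest = R$100,800.00.
DOL = R$766,144.60 ÷ R$267,844.60 = 2.8604; DFL = R$267,844.60 ÷ R$167,044.60 = 1.6034.
DCL = DOL × DFL = 2.8604 × 1.6034 = 4.5864.

4.59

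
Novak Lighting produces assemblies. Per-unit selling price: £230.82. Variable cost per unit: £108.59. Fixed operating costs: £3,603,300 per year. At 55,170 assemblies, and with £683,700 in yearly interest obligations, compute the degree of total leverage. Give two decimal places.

2.75

Total contribution margin = 55,170 × £122.23 = £6,743,429.10.
Subtracting fixed costs: EBIT = £6,743,429.10 − £3,603,300 = £3,140,129.10. Interest = £683,700.00, so EBIT − I = £2,456,429.10.
DCL = contribution ÷ (EBIT − I) = £6,743,429.10 ÷ £2,456,429.10 = 2.7452.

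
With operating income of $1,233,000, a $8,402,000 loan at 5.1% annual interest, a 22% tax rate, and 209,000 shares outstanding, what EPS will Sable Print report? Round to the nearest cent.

$3.00

Interest = $428,502.00, so EBT = $1,233,000 − $428,502.00 = $804,498.00.
Net income = $804,498.00 × (1 − 0.22) = $627,508.44.
EPS = $627,508.44 ÷ 209,000 = $3.00.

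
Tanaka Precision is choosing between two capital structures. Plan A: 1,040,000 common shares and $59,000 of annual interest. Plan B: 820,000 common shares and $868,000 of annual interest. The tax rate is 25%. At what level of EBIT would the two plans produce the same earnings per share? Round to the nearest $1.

Set EPS_A = EPS_B: (EBIT − $59,000)(1 − 0.25) ÷ 1,040,000 = (EBIT − $868,000)(1 − 0.25) ÷ 820,000.
The (1 − t) factor cancels: (EBIT − 59,000) × 820,000 = (EBIT − 868,000) × 1,040,000.
EBIT × (1,040,000 − 820,000) = 868,000 × 1,040,000 − 59,000 × 820,000 = 854,340,000,000, so EBIT = 854,340,000,000 ÷ 220,000 = 3,883,363.64.

$3,883,364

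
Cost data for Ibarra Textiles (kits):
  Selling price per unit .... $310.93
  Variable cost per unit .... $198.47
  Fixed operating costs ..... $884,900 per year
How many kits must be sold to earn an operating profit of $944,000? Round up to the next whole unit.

16,263 kits

Unit CM = price − variable cost = $310.93 − $198.47 = $112.46.
Need Q such that Q × $112.46 − $884,900 = $944,000, i.e. Q = $1,828,900 / $112.46 = 16,262.67 → 16,263.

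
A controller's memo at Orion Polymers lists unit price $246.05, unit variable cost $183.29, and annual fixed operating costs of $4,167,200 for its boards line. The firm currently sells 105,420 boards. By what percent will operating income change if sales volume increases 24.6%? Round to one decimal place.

At 105,420 units, contribution = 105,420 × $62.76 = $6,616,159.20.
EBIT = $6,616,159.20 − $4,167,200 = $2,448,959.20.
Degree of operating leverage = $6,616,159.20 / $2,448,959.20 = 2.7016.
Operating income changes by 2.7016 × +24.6% = +66.5%.

+66.5%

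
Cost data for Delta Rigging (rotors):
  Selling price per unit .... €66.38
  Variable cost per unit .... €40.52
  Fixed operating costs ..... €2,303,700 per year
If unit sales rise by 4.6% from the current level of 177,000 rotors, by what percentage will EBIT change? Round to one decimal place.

+9.3%

Contribution at this volume is 177,000 × €25.86 = €4,577,220.00.
Subtracting fixed costs: EBIT = €4,577,220.00 − €2,303,700 = €2,273,520.00.
DOL = contribution ÷ EBIT = €4,577,220.00 ÷ €2,273,520.00 = 2.0133.
Operating income changes by 2.0133 × +4.6% = +9.3%.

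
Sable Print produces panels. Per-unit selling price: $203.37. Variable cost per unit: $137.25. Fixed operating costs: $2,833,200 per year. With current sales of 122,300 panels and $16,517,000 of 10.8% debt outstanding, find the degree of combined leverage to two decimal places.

2.33

Contribution at this volume is 122,300 × $66.12 = $8,086,476.00.
EBIT = $8,086,476.00 − $2,833,200 = $5,253,276.00. Interest = $1,783,836.00, so EBIT − I = $3,469,440.00.
DCL = contribution ÷ (EBIT − I) = $8,086,476.00 ÷ $3,469,440.00 = 2.3308.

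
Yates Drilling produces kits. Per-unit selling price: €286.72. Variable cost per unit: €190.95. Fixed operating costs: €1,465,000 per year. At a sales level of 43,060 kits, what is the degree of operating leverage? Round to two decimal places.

Total contribution margin = 43,060 × €95.77 = €4,123,856.20.
EBIT = €4,123,856.20 − €1,465,000 = €2,658,856.20.
DOL = contribution ÷ EBIT = €4,123,856.20 ÷ €2,658,856.20 = 1.5510.

1.55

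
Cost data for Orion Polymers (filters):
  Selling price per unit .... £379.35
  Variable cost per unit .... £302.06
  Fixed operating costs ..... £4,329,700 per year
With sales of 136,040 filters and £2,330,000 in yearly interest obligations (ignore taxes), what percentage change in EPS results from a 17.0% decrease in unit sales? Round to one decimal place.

Total contribution margin = 136,040 × £77.29 = £10,514,531.60.
Subtracting fixed costs: EBIT = £10,514,531.60 − £4,329,700 = £6,184,831.60.
After interest of £2,330,000.00, pre-tax earnings = £3,854,831.60.
DCL = total CM / (EBIT − I) = £10,514,531.60 / £3,854,831.60 = 2.7276.
EPS therefore changes by 2.7276 × (-17.0%) = -46.4%.

-46.4%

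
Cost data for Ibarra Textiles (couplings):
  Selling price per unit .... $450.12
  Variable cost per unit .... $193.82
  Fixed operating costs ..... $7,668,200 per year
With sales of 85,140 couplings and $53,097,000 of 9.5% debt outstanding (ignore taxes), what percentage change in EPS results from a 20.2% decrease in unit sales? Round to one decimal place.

-48.4%

At 85,140 units, contribution = 85,140 × $256.30 = $21,821,382.00.
EBIT = $21,821,382.00 − $7,668,200 = $14,153,182.00.
After interest of $5,044,215.00, pre-tax earnings = $9,108,967.00.
Degree of combined leverage = contribution ÷ (EBIT − I) = $21,821,382.00 ÷ $9,108,967.00 = 2.3956.
EPS therefore changes by 2.3956 × (-20.2%) = -48.4%.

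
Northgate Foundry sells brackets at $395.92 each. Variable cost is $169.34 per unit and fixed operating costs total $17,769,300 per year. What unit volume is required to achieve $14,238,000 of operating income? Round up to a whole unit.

141,263 brackets

Contribution margin per unit = $395.92 − $169.34 = $226.58.
Units = (FC + target) / CM = ($17,769,300 + $14,238,000) / $226.58 = 141,262.69, so 141,263 brackets.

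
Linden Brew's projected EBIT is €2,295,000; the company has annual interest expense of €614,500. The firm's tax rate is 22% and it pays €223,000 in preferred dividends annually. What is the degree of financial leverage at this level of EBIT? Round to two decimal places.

1.65

Annual interest charges come to €614,500.00.
Preferred dividends grossed up pre-tax: €223,000 / (1 − 0.22) = €285,897.44.
DFL = EBIT ÷ [EBIT − I − D_p/(1−t)] = €2,295,000 ÷ [€2,295,000 − €614,500.00 − €285,897.44] = €2,295,000 ÷ €1,394,602.56 = 1.6456.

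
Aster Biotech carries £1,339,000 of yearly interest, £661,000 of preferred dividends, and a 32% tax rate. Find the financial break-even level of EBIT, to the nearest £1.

Grossing the preferred dividend up to pre-tax terms: £661,000 / (1 − 0.32) = £972,058.82.
Financial break-even EBIT = interest + D_p ÷ (1 − t) = £1,339,000 + £972,058.82 = £2,311,058.82.

£2,311,059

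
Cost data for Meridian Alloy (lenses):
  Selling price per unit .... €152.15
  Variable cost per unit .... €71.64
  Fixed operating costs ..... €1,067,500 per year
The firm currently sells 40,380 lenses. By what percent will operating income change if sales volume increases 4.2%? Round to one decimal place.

Total contribution margin = 40,380 × €80.51 = €3,250,993.80.
EBIT = €3,250,993.80 − €1,067,500 = €2,183,493.80.
Degree of operating leverage = €3,250,993.80 / €2,183,493.80 = 1.4889.
So EBIT moves 1.4889 × (+4.2%) = +6.3%.

+6.3%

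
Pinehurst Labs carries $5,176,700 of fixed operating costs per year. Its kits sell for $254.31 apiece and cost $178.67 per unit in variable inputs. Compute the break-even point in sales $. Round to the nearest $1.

$17,404,635

CM per unit = $254.31 − $178.67 = $75.64; CM ratio = $75.64 / $254.31 = 0.2974.
Break-even sales = FC ÷ CM ratio = $5,176,700 × $254.31 / $75.64 = $17,404,635.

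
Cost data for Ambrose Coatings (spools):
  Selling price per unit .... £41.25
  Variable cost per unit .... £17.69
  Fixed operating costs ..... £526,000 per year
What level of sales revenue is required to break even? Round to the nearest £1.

Contribution margin per unit = £41.25 − £17.69 = £23.56, a CM ratio of £23.56 ÷ £41.25 = 0.5712.
Break-even revenue = fixed costs × price ÷ CM = £526,000 × £41.25 ÷ £23.56 = £920,947.

£920,947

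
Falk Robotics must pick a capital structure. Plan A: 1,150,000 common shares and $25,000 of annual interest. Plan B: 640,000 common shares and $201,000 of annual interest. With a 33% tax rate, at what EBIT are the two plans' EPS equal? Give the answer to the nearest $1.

$421,863

At indifference, (EBIT − 25,000)(1 − t)/1,150,000 = (EBIT − 201,000)(1 − t)/640,000.
Cancelling (1 − t) and cross-multiplying: 640,000·(EBIT − 25,000) = 1,150,000·(EBIT − 201,000).
EBIT × (1,150,000 − 640,000) = 201,000 × 1,150,000 − 25,000 × 640,000 = 215,150,000,000, so EBIT = 215,150,000,000 ÷ 510,000 = 421,862.75.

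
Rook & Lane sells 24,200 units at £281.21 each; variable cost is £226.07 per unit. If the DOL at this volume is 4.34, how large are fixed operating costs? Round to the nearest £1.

£1,026,925

At 24,200 units, contribution = 24,200 × £55.14 = £1,334,388.00.
Since DOL = CM ÷ EBIT, EBIT = £1,334,388.00 ÷ 4.34 = £307,462.67.
And FC = contribution − EBIT = £1,334,388.00 − £307,462.67 = £1,026,925.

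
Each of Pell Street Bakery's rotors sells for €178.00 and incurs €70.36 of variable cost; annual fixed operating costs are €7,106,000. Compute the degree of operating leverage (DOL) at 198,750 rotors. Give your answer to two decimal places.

1.50

At 198,750 units, contribution = 198,750 × €107.64 = €21,393,450.00.
Operating income = contribution − fixed costs = €21,393,450.00 − €7,106,000 = €14,287,450.00.
So DOL = total CM / EBIT = €21,393,450.00 / €14,287,450.00 = 1.4974.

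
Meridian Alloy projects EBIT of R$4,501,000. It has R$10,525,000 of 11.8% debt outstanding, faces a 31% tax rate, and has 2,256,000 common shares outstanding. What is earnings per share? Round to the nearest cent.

R$1.00

Interest = R$1,241,950.00, so EBT = R$4,501,000 − R$1,241,950.00 = R$3,259,050.00.
Net income = R$3,259,050.00 × (1 − 0.31) = R$2,248,744.50.
Per share: R$2,248,744.50 / 2,256,000 shares = R$1.00.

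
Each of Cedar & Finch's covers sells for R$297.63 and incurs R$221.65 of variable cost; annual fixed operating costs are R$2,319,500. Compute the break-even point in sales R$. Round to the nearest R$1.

R$9,085,980

Contribution margin per unit = R$297.63 − R$221.65 = R$75.98, a CM ratio of R$75.98 ÷ R$297.63 = 0.2553.
Break-even revenue = fixed costs × price ÷ CM = R$2,319,500 × R$297.63 ÷ R$75.98 = R$9,085,980.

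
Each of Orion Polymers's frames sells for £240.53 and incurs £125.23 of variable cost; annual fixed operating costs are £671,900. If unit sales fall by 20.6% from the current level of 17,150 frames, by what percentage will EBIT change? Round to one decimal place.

-31.2%

Total contribution margin = 17,150 × £115.30 = £1,977,395.00.
Operating income = contribution − fixed costs = £1,977,395.00 − £671,900 = £1,305,495.00.
DOL = contribution ÷ EBIT = £1,977,395.00 ÷ £1,305,495.00 = 1.5147.
%ΔEBIT = DOL × %ΔSales = 1.5147 × -20.6% = -31.2%.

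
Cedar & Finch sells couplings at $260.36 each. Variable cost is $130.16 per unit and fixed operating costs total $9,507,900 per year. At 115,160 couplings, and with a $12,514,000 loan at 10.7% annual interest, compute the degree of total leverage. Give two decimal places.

Contribution at this volume is 115,160 × $130.20 = $14,993,832.00.
Operating income = contribution − fixed costs = $14,993,832.00 − $9,507,900 = $5,485,932.00. Interest = $1,338,998.00.
DOL = $14,993,832.00 ÷ $5,485,932.00 = 2.7331; DFL = $5,485,932.00 ÷ $4,146,934.00 = 1.3229.
Combined leverage = 2.7331 × 1.3229 = 3.6156.

3.62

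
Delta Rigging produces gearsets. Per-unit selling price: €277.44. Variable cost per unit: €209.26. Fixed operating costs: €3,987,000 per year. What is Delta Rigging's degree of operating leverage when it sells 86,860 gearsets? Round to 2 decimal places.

3.06

At 86,860 units, contribution = 86,860 × €68.18 = €5,922,114.80.
Subtracting fixed costs: EBIT = €5,922,114.80 − €3,987,000 = €1,935,114.80.
So DOL = total CM / EBIT = €5,922,114.80 / €1,935,114.80 = 3.0603.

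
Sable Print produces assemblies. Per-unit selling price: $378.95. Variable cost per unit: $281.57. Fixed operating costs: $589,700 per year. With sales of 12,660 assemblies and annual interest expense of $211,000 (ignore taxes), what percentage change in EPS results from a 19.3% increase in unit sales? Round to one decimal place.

+55.1%

Contribution at this volume is 12,660 × $97.38 = $1,232,830.80.
Subtracting fixed costs: EBIT = $1,232,830.80 − $589,700 = $643,130.80.
After interest of $211,000.00, pre-tax earnings = $432,130.80.
Degree of combined leverage = contribution ÷ (EBIT − I) = $1,232,830.80 ÷ $432,130.80 = 2.8529.
EPS therefore changes by 2.8529 × (+19.3%) = +55.1%.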